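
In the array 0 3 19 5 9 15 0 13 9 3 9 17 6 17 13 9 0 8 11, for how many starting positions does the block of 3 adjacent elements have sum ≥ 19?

[0, 3, 19] → sum 22  ≥ 19 ✓
[3, 19, 5] → sum 27  ≥ 19 ✓
[19, 5, 9] → sum 33  ≥ 19 ✓
[5, 9, 15] → sum 29  ≥ 19 ✓
[9, 15, 0] → sum 24  ≥ 19 ✓
[15, 0, 13] → sum 28  ≥ 19 ✓
[0, 13, 9] → sum 22  ≥ 19 ✓
[13, 9, 3] → sum 25  ≥ 19 ✓
[9, 3, 9] → sum 21  ≥ 19 ✓
[3, 9, 17] → sum 29  ≥ 19 ✓
[9, 17, 6] → sum 32  ≥ 19 ✓
[17, 6, 17] → sum 40  ≥ 19 ✓
[6, 17, 13] → sum 36  ≥ 19 ✓
[17, 13, 9] → sum 39  ≥ 19 ✓
[13, 9, 0] → sum 22  ≥ 19 ✓
[9, 0, 8] → sum 17
[0, 8, 11] → sum 19  ≥ 19 ✓
16 windows satisfy the condition.

16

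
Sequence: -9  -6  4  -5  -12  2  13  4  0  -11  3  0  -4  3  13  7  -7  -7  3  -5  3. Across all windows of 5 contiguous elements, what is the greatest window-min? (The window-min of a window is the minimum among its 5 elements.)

-9 -6 4 -5 -12 → min -12
-6 4 -5 -12 2 → min -12
4 -5 -12 2 13 → min -12
-5 -12 2 13 4 → min -12
-12 2 13 4 0 → min -12
2 13 4 0 -11 → min -11
13 4 0 -11 3 → min -11
4 0 -11 3 0 → min -11
0 -11 3 0 -4 → min -11
-11 3 0 -4 3 → min -11
3 0 -4 3 13 → min -4
0 -4 3 13 7 → min -4
-4 3 13 7 -7 → min -7
3 13 7 -7 -7 → min -7
13 7 -7 -7 3 → min -7
7 -7 -7 3 -5 → min -7
-7 -7 3 -5 3 → min -7
Greatest of these is -4.

-4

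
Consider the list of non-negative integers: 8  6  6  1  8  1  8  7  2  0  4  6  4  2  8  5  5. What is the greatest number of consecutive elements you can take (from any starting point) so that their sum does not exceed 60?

13

add 8: [8] sum 8, len 1
add 6: [8, 6] sum 14, len 2
add 6: [8, 6, 6] sum 20, len 3
add 1: [8, 6, 6, 1] sum 21, len 4
add 8: [8, 6, 6, 1, 8] sum 29, len 5
add 1: [8, 6, 6, 1, 8, 1] sum 30, len 6
add 8: [8, 6, 6, 1, 8, 1, 8] sum 38, len 7
add 7: [8, 6, 6, 1, 8, 1, 8, 7] sum 45, len 8
add 2: [8, 6, 6, 1, 8, 1, 8, 7, 2] sum 47, len 9
add 0: [8, 6, 6, 1, 8, 1, 8, 7, 2, 0] sum 47, len 10
add 4: [8, 6, 6, 1, 8, 1, 8, 7, 2, 0, 4] sum 51, len 11
add 6: [8, 6, 6, 1, 8, 1, 8, 7, 2, 0, 4, 6] sum 57, len 12
add 4: [6, 6, 1, 8, 1, 8, 7, 2, 0, 4, 6, 4] sum 53, len 12
add 2: [6, 6, 1, 8, 1, 8, 7, 2, 0, 4, 6, 4, 2] sum 55, len 13
add 8: [6, 1, 8, 1, 8, 7, 2, 0, 4, 6, 4, 2, 8] sum 57, len 13
add 5: [1, 8, 1, 8, 7, 2, 0, 4, 6, 4, 2, 8, 5] sum 56, len 13
add 5: [8, 1, 8, 7, 2, 0, 4, 6, 4, 2, 8, 5, 5] sum 60, len 13
Longest length seen: 13.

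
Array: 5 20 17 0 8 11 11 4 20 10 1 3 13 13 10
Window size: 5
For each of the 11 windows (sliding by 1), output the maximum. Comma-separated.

[5, 20, 17, 0, 8] → max 20
[20, 17, 0, 8, 11] → max 20
[17, 0, 8, 11, 11] → max 17
[0, 8, 11, 11, 4] → max 11
[8, 11, 11, 4, 20] → max 20
[11, 11, 4, 20, 10] → max 20
[11, 4, 20, 10, 1] → max 20
[4, 20, 10, 1, 3] → max 20
[20, 10, 1, 3, 13] → max 20
[10, 1, 3, 13, 13] → max 13
[1, 3, 13, 13, 10] → max 13

20, 20, 17, 11, 20, 20, 20, 20, 20, 13, 13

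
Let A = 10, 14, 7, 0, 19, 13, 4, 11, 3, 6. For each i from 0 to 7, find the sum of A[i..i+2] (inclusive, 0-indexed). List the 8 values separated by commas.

31, 21, 26, 32, 36, 28, 18, 20

10 14 7 → sum 31
14 7 0 → sum 21
7 0 19 → sum 26
0 19 13 → sum 32
19 13 4 → sum 36
13 4 11 → sum 28
4 11 3 → sum 18
11 3 6 → sum 20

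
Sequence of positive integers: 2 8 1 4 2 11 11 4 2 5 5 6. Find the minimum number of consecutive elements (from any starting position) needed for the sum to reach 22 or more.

2

Extend right; whenever the sum reaches 22, record the length and shrink from the left:
add 2: running sum 2 < 22
add 8: running sum 10 < 22
add 1: running sum 11 < 22
add 4: running sum 15 < 22
add 2: running sum 17 < 22
add 11: shortest ending here [8, 1, 4, 2, 11] sum 26, len 5
add 11: shortest ending here [11, 11] sum 22, len 2
add 4: shortest ending here [11, 11, 4] sum 26, len 3
add 2: shortest ending here [11, 11, 4, 2] sum 28, len 4
add 5: shortest ending here [11, 4, 2, 5] sum 22, len 4
add 5: shortest ending here [11, 4, 2, 5, 5] sum 27, len 5
add 6: shortest ending here [4, 2, 5, 5, 6] sum 22, len 5
Shortest qualifying length: 2.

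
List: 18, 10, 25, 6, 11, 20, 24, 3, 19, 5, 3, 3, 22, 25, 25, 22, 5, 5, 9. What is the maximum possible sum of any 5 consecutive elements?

Window sums for each of the 15 positions:
18 10 25 6 11 → sum 70
10 25 6 11 20 → sum 72
25 6 11 20 24 → sum 86
6 11 20 24 3 → sum 64
11 20 24 3 19 → sum 77
20 24 3 19 5 → sum 71
24 3 19 5 3 → sum 54
3 19 5 3 3 → sum 33
19 5 3 3 22 → sum 52
5 3 3 22 25 → sum 58
3 3 22 25 25 → sum 78
3 22 25 25 22 → sum 97
22 25 25 22 5 → sum 99
25 25 22 5 5 → sum 82
25 22 5 5 9 → sum 66
Maximum of these is 99.

99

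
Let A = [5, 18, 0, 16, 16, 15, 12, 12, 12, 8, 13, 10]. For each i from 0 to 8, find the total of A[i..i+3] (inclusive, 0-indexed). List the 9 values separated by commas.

39, 50, 47, 59, 55, 51, 44, 45, 43

[5, 18, 0, 16] → sum 39
[18, 0, 16, 16] → sum 50
[0, 16, 16, 15] → sum 47
[16, 16, 15, 12] → sum 59
[16, 15, 12, 12] → sum 55
[15, 12, 12, 12] → sum 51
[12, 12, 12, 8] → sum 44
[12, 12, 8, 13] → sum 45
[12, 8, 13, 10] → sum 43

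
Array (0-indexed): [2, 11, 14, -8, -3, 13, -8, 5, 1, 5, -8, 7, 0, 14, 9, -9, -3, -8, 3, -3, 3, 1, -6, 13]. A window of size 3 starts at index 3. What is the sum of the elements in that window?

Elements at indices 3..5: -8, -3, 13
sum(-8, -3, 13) = 2

2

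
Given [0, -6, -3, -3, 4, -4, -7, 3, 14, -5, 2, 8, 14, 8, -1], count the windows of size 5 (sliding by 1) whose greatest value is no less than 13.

0 -6 -3 -3 4 → max 4
-6 -3 -3 4 -4 → max 4
-3 -3 4 -4 -7 → max 4
-3 4 -4 -7 3 → max 4
4 -4 -7 3 14 → max 14  ≥ 13 ✓
-4 -7 3 14 -5 → max 14  ≥ 13 ✓
-7 3 14 -5 2 → max 14  ≥ 13 ✓
3 14 -5 2 8 → max 14  ≥ 13 ✓
14 -5 2 8 14 → max 14  ≥ 13 ✓
-5 2 8 14 8 → max 14  ≥ 13 ✓
2 8 14 8 -1 → max 14  ≥ 13 ✓
7 windows satisfy the condition.

7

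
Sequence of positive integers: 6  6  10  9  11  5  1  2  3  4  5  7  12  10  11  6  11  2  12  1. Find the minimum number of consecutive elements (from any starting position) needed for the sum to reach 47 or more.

5

add 6: running sum 6 < 47
add 6: running sum 12 < 47
add 10: running sum 22 < 47
add 9: running sum 31 < 47
add 11: running sum 42 < 47
add 5: shortest ending here [6, 6, 10, 9, 11, 5] sum 47, len 6
add 1: shortest ending here [6, 6, 10, 9, 11, 5, 1] sum 48, len 7
add 2: shortest ending here [6, 6, 10, 9, 11, 5, 1, 2] sum 50, len 8
add 3: shortest ending here [6, 10, 9, 11, 5, 1, 2, 3] sum 47, len 8
add 4: shortest ending here [6, 10, 9, 11, 5, 1, 2, 3, 4] sum 51, len 9
add 5: shortest ending here [10, 9, 11, 5, 1, 2, 3, 4, 5] sum 50, len 9
add 7: shortest ending here [9, 11, 5, 1, 2, 3, 4, 5, 7] sum 47, len 9
add 12: shortest ending here [11, 5, 1, 2, 3, 4, 5, 7, 12] sum 50, len 9
add 10: shortest ending here [5, 1, 2, 3, 4, 5, 7, 12, 10] sum 49, len 9
add 11: shortest ending here [4, 5, 7, 12, 10, 11] sum 49, len 6
add 6: shortest ending here [5, 7, 12, 10, 11, 6] sum 51, len 6
add 11: shortest ending here [12, 10, 11, 6, 11] sum 50, len 5
add 2: shortest ending here [12, 10, 11, 6, 11, 2] sum 52, len 6
add 12: shortest ending here [10, 11, 6, 11, 2, 12] sum 52, len 6
add 1: shortest ending here [10, 11, 6, 11, 2, 12, 1] sum 53, len 7
Shortest qualifying length: 5.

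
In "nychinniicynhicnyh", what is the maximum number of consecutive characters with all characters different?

[n] len 1
[n, y] len 2
[n, y, c] len 3
[n, y, c, h] len 4
[n, y, c, h, i] len 5
[y, c, h, i, n] len 5
[n] len 1
[n, i] len 2
[i] len 1
[i, c] len 2
[i, c, y] len 3
[i, c, y, n] len 4
[i, c, y, n, h] len 5
[c, y, n, h, i] len 5
[y, n, h, i, c] len 5
[h, i, c, n] len 4
[h, i, c, n, y] len 5
[i, c, n, y, h] len 5
Longest all-distinct length: 5.

5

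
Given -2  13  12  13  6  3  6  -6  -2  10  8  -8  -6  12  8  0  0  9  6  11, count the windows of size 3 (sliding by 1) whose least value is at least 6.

[-2, 13, 12] → min -2
[13, 12, 13] → min 12  ≥ 6 ✓
[12, 13, 6] → min 6  ≥ 6 ✓
[13, 6, 3] → min 3
[6, 3, 6] → min 3
[3, 6, -6] → min -6
[6, -6, -2] → min -6
[-6, -2, 10] → min -6
[-2, 10, 8] → min -2
[10, 8, -8] → min -8
[8, -8, -6] → min -8
[-8, -6, 12] → min -8
[-6, 12, 8] → min -6
[12, 8, 0] → min 0
[8, 0, 0] → min 0
[0, 0, 9] → min 0
[0, 9, 6] → min 0
[9, 6, 11] → min 6  ≥ 6 ✓
3 windows satisfy the condition.

3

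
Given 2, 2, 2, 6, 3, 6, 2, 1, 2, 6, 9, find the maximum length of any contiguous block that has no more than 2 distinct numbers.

add 2: window [2] (1 distinct), len 1
add 2: window [2, 2] (1 distinct), len 2
add 2: window [2, 2, 2] (1 distinct), len 3
add 6: window [2, 2, 2, 6] (2 distinct), len 4
add 3: window [6, 3] (2 distinct), len 2
add 6: window [6, 3, 6] (2 distinct), len 3
add 2: window [6, 2] (2 distinct), len 2
add 1: window [2, 1] (2 distinct), len 2
add 2: window [2, 1, 2] (2 distinct), len 3
add 6: window [2, 6] (2 distinct), len 2
add 9: window [6, 9] (2 distinct), len 2
Longest length with ≤2 distinct: 4.

4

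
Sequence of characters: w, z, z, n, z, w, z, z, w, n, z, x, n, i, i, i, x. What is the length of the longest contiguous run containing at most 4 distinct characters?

[w] 1 distinct, len 1
[w, z] 2 distinct, len 2
[w, z, z] 2 distinct, len 3
[w, z, z, n] 3 distinct, len 4
[w, z, z, n, z] 3 distinct, len 5
[w, z, z, n, z, w] 3 distinct, len 6
[w, z, z, n, z, w, z] 3 distinct, len 7
[w, z, z, n, z, w, z, z] 3 distinct, len 8
[w, z, z, n, z, w, z, z, w] 3 distinct, len 9
[w, z, z, n, z, w, z, z, w, n] 3 distinct, len 10
[w, z, z, n, z, w, z, z, w, n, z] 3 distinct, len 11
[w, z, z, n, z, w, z, z, w, n, z, x] 4 distinct, len 12
[w, z, z, n, z, w, z, z, w, n, z, x, n] 4 distinct, len 13
[n, z, x, n, i] 4 distinct, len 5
[n, z, x, n, i, i] 4 distinct, len 6
[n, z, x, n, i, i, i] 4 distinct, len 7
[n, z, x, n, i, i, i, x] 4 distinct, len 8
Longest length with ≤4 distinct: 13.

13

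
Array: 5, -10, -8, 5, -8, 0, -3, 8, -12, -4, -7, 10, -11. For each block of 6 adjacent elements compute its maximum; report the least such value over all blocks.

5 -10 -8 5 -8 0 → max 5
-10 -8 5 -8 0 -3 → max 5
-8 5 -8 0 -3 8 → max 8
5 -8 0 -3 8 -12 → max 8
-8 0 -3 8 -12 -4 → max 8
0 -3 8 -12 -4 -7 → max 8
-3 8 -12 -4 -7 10 → max 10
8 -12 -4 -7 10 -11 → max 10
Least of these is 5.

5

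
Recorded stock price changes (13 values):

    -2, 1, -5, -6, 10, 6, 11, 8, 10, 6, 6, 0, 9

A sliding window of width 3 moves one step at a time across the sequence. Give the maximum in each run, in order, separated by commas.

1, 1, 10, 10, 11, 11, 11, 10, 10, 6, 9

Sliding a size-3 window across the 13 values:
[-2, 1, -5] → max 1
[1, -5, -6] → max 1
[-5, -6, 10] → max 10
[-6, 10, 6] → max 10
[10, 6, 11] → max 11
[6, 11, 8] → max 11
[11, 8, 10] → max 11
[8, 10, 6] → max 10
[10, 6, 6] → max 10
[6, 6, 0] → max 6
[6, 0, 9] → max 9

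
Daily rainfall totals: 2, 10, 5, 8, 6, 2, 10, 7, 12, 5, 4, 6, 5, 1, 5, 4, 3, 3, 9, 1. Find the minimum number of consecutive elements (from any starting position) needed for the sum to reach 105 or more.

18

add 2: running sum 2 < 105
add 10: running sum 12 < 105
add 5: running sum 17 < 105
add 8: running sum 25 < 105
add 6: running sum 31 < 105
add 2: running sum 33 < 105
add 10: running sum 43 < 105
add 7: running sum 50 < 105
add 12: running sum 62 < 105
add 5: running sum 67 < 105
add 4: running sum 71 < 105
add 6: running sum 77 < 105
add 5: running sum 82 < 105
add 1: running sum 83 < 105
add 5: running sum 88 < 105
add 4: running sum 92 < 105
add 3: running sum 95 < 105
add 3: running sum 98 < 105
add 9: shortest ending here [10, 5, 8, 6, 2, 10, 7, 12, 5, 4, 6, 5, 1, 5, 4, 3, 3, 9] sum 105, len 18
add 1: shortest ending here [10, 5, 8, 6, 2, 10, 7, 12, 5, 4, 6, 5, 1, 5, 4, 3, 3, 9, 1] sum 106, len 19
Shortest qualifying length: 18.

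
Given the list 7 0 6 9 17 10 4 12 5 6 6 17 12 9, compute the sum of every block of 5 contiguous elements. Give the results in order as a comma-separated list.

Sliding a size-5 window across the 14 values:
(7, 0, 6, 9, 17) → sum 39
(0, 6, 9, 17, 10) → sum 42
(6, 9, 17, 10, 4) → sum 46
(9, 17, 10, 4, 12) → sum 52
(17, 10, 4, 12, 5) → sum 48
(10, 4, 12, 5, 6) → sum 37
(4, 12, 5, 6, 6) → sum 33
(12, 5, 6, 6, 17) → sum 46
(5, 6, 6, 17, 12) → sum 46
(6, 6, 17, 12, 9) → sum 50

39, 42, 46, 52, 48, 37, 33, 46, 46, 50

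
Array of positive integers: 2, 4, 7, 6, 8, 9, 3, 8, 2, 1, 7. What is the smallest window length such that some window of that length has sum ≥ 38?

6

add 2: running sum 2 < 38
add 4: running sum 6 < 38
add 7: running sum 13 < 38
add 6: running sum 19 < 38
add 8: running sum 27 < 38
add 9: running sum 36 < 38
add 3: shortest ending here [2, 4, 7, 6, 8, 9, 3] sum 39, len 7
add 8: shortest ending here [7, 6, 8, 9, 3, 8] sum 41, len 6
add 2: shortest ending here [7, 6, 8, 9, 3, 8, 2] sum 43, len 7
add 1: shortest ending here [7, 6, 8, 9, 3, 8, 2, 1] sum 44, len 8
add 7: shortest ending here [8, 9, 3, 8, 2, 1, 7] sum 38, len 7
Shortest qualifying length: 6.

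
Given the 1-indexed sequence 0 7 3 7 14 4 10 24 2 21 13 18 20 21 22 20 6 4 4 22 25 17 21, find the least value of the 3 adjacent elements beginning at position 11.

13

Elements at indices 11..13: 13, 18, 20
min(13, 18, 20) = 13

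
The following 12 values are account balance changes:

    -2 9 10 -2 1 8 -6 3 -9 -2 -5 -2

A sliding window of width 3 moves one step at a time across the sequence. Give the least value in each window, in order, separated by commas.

-2, -2, -2, -2, -6, -6, -9, -9, -9, -5

-2 9 10 → min -2
9 10 -2 → min -2
10 -2 1 → min -2
-2 1 8 → min -2
1 8 -6 → min -6
8 -6 3 → min -6
-6 3 -9 → min -9
3 -9 -2 → min -9
-9 -2 -5 → min -9
-2 -5 -2 → min -5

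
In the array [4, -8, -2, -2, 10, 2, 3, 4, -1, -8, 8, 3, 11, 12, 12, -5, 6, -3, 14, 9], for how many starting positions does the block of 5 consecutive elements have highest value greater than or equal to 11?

4 -8 -2 -2 10 → max 10
-8 -2 -2 10 2 → max 10
-2 -2 10 2 3 → max 10
-2 10 2 3 4 → max 10
10 2 3 4 -1 → max 10
2 3 4 -1 -8 → max 4
3 4 -1 -8 8 → max 8
4 -1 -8 8 3 → max 8
-1 -8 8 3 11 → max 11  ≥ 11 ✓
-8 8 3 11 12 → max 12  ≥ 11 ✓
8 3 11 12 12 → max 12  ≥ 11 ✓
3 11 12 12 -5 → max 12  ≥ 11 ✓
11 12 12 -5 6 → max 12  ≥ 11 ✓
12 12 -5 6 -3 → max 12  ≥ 11 ✓
12 -5 6 -3 14 → max 14  ≥ 11 ✓
-5 6 -3 14 9 → max 14  ≥ 11 ✓
8 windows satisfy the condition.

8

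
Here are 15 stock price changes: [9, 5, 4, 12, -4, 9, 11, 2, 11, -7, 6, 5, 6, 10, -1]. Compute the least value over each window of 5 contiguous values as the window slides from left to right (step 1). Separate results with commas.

-4, -4, -4, -4, -4, -7, -7, -7, -7, -7, -1

Sliding a size-5 window across the 15 values:
[9, 5, 4, 12, -4] → min -4
[5, 4, 12, -4, 9] → min -4
[4, 12, -4, 9, 11] → min -4
[12, -4, 9, 11, 2] → min -4
[-4, 9, 11, 2, 11] → min -4
[9, 11, 2, 11, -7] → min -7
[11, 2, 11, -7, 6] → min -7
[2, 11, -7, 6, 5] → min -7
[11, -7, 6, 5, 6] → min -7
[-7, 6, 5, 6, 10] → min -7
[6, 5, 6, 10, -1] → min -1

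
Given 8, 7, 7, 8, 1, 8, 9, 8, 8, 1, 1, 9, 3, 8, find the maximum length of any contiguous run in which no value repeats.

4

add 8: [8] len 1
add 7: [8, 7] len 2
add 7 (repeat 7, move left end past it): [7] len 1
add 8: [7, 8] len 2
add 1: [7, 8, 1] len 3
add 8 (repeat 8, move left end past it): [1, 8] len 2
add 9: [1, 8, 9] len 3
add 8 (repeat 8, move left end past it): [9, 8] len 2
add 8 (repeat 8, move left end past it): [8] len 1
add 1: [8, 1] len 2
add 1 (repeat 1, move left end past it): [1] len 1
add 9: [1, 9] len 2
add 3: [1, 9, 3] len 3
add 8: [1, 9, 3, 8] len 4
Longest all-distinct length: 4.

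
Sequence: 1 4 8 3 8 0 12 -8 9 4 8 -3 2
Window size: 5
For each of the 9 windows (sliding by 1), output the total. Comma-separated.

Sliding a size-5 window across the 13 values:
(1, 4, 8, 3, 8) → sum 24
(4, 8, 3, 8, 0) → sum 23
(8, 3, 8, 0, 12) → sum 31
(3, 8, 0, 12, -8) → sum 15
(8, 0, 12, -8, 9) → sum 21
(0, 12, -8, 9, 4) → sum 17
(12, -8, 9, 4, 8) → sum 25
(-8, 9, 4, 8, -3) → sum 10
(9, 4, 8, -3, 2) → sum 20

24, 23, 31, 15, 21, 17, 25, 10, 20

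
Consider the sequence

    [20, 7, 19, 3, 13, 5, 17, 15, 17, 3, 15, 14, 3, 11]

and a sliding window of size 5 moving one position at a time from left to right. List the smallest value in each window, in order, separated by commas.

3, 3, 3, 3, 5, 3, 3, 3, 3, 3

[20, 7, 19, 3, 13] → min 3
[7, 19, 3, 13, 5] → min 3
[19, 3, 13, 5, 17] → min 3
[3, 13, 5, 17, 15] → min 3
[13, 5, 17, 15, 17] → min 5
[5, 17, 15, 17, 3] → min 3
[17, 15, 17, 3, 15] → min 3
[15, 17, 3, 15, 14] → min 3
[17, 3, 15, 14, 3] → min 3
[3, 15, 14, 3, 11] → min 3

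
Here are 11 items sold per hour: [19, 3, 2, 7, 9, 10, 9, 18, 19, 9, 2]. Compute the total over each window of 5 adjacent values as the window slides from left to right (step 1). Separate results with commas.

40, 31, 37, 53, 65, 65, 57

Sliding a size-5 window across the 11 values:
(19, 3, 2, 7, 9) → sum 40
(3, 2, 7, 9, 10) → sum 31
(2, 7, 9, 10, 9) → sum 37
(7, 9, 10, 9, 18) → sum 53
(9, 10, 9, 18, 19) → sum 65
(10, 9, 18, 19, 9) → sum 65
(9, 18, 19, 9, 2) → sum 57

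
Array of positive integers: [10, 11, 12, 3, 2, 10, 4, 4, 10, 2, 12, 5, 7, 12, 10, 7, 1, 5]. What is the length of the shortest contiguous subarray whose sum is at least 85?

12

add 10: running sum 10 < 85
add 11: running sum 21 < 85
add 12: running sum 33 < 85
add 3: running sum 36 < 85
add 2: running sum 38 < 85
add 10: running sum 48 < 85
add 4: running sum 52 < 85
add 4: running sum 56 < 85
add 10: running sum 66 < 85
add 2: running sum 68 < 85
add 12: running sum 80 < 85
add 5: shortest ending here [10, 11, 12, 3, 2, 10, 4, 4, 10, 2, 12, 5] sum 85, len 12
add 7: shortest ending here [10, 11, 12, 3, 2, 10, 4, 4, 10, 2, 12, 5, 7] sum 92, len 13
add 12: shortest ending here [11, 12, 3, 2, 10, 4, 4, 10, 2, 12, 5, 7, 12] sum 94, len 13
add 10: shortest ending here [12, 3, 2, 10, 4, 4, 10, 2, 12, 5, 7, 12, 10] sum 93, len 13
add 7: shortest ending here [2, 10, 4, 4, 10, 2, 12, 5, 7, 12, 10, 7] sum 85, len 12
add 1: shortest ending here [2, 10, 4, 4, 10, 2, 12, 5, 7, 12, 10, 7, 1] sum 86, len 13
add 5: shortest ending here [10, 4, 4, 10, 2, 12, 5, 7, 12, 10, 7, 1, 5] sum 89, len 13
Shortest qualifying length: 12.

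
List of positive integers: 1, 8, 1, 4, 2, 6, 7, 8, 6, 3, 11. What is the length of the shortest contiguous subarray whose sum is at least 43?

add 1: running sum 1 < 43
add 8: running sum 9 < 43
add 1: running sum 10 < 43
add 4: running sum 14 < 43
add 2: running sum 16 < 43
add 6: running sum 22 < 43
add 7: running sum 29 < 43
add 8: running sum 37 < 43
add 6: shortest ending here [1, 8, 1, 4, 2, 6, 7, 8, 6] sum 43, len 9
add 3: shortest ending here [8, 1, 4, 2, 6, 7, 8, 6, 3] sum 45, len 9
add 11: shortest ending here [2, 6, 7, 8, 6, 3, 11] sum 43, len 7
Shortest qualifying length: 7.

7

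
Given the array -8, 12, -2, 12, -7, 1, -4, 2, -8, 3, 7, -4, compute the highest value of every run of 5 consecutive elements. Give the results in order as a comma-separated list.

12, 12, 12, 12, 2, 3, 7, 7

Sliding a size-5 window across the 12 values:
(-8, 12, -2, 12, -7) → max 12
(12, -2, 12, -7, 1) → max 12
(-2, 12, -7, 1, -4) → max 12
(12, -7, 1, -4, 2) → max 12
(-7, 1, -4, 2, -8) → max 2
(1, -4, 2, -8, 3) → max 3
(-4, 2, -8, 3, 7) → max 7
(2, -8, 3, 7, -4) → max 7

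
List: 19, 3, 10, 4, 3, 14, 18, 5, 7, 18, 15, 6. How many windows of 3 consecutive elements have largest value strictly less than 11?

2

(19, 3, 10) → max 19
(3, 10, 4) → max 10  < 11 ✓
(10, 4, 3) → max 10  < 11 ✓
(4, 3, 14) → max 14
(3, 14, 18) → max 18
(14, 18, 5) → max 18
(18, 5, 7) → max 18
(5, 7, 18) → max 18
(7, 18, 15) → max 18
(18, 15, 6) → max 18
2 windows satisfy the condition.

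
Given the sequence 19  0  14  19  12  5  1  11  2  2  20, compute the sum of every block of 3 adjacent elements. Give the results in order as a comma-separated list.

33, 33, 45, 36, 18, 17, 14, 15, 24

19 0 14 → sum 33
0 14 19 → sum 33
14 19 12 → sum 45
19 12 5 → sum 36
12 5 1 → sum 18
5 1 11 → sum 17
1 11 2 → sum 14
11 2 2 → sum 15
2 2 20 → sum 24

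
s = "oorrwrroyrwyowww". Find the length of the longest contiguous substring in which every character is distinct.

4

[o] len 1
[o] len 1
[o, r] len 2
[r] len 1
[r, w] len 2
[w, r] len 2
[r] len 1
[r, o] len 2
[r, o, y] len 3
[o, y, r] len 3
[o, y, r, w] len 4
[r, w, y] len 3
[r, w, y, o] len 4
[y, o, w] len 3
[w] len 1
[w] len 1
Longest all-distinct length: 4.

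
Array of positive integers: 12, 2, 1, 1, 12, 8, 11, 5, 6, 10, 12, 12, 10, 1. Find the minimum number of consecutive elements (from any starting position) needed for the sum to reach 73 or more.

8

add 12: running sum 12 < 73
add 2: running sum 14 < 73
add 1: running sum 15 < 73
add 1: running sum 16 < 73
add 12: running sum 28 < 73
add 8: running sum 36 < 73
add 11: running sum 47 < 73
add 5: running sum 52 < 73
add 6: running sum 58 < 73
add 10: running sum 68 < 73
end 10: [12, 2, 1, 1, 12, 8, 11, 5, 6, 10, 12] sum 80, len 11
end 11: [12, 8, 11, 5, 6, 10, 12, 12] sum 76, len 8
end 12: [8, 11, 5, 6, 10, 12, 12, 10] sum 74, len 8
end 13: [8, 11, 5, 6, 10, 12, 12, 10, 1] sum 75, len 9
Shortest qualifying length: 8.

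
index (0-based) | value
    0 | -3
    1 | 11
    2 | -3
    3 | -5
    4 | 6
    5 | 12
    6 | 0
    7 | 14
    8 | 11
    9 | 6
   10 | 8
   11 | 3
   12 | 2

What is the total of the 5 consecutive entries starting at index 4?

Elements at indices 4..8: 6, 12, 0, 14, 11
sum(6, 12, 0, 14, 11) = 43

43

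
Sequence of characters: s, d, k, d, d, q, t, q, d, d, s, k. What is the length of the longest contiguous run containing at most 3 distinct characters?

[s] 1 distinct, len 1
[s, d] 2 distinct, len 2
[s, d, k] 3 distinct, len 3
[s, d, k, d] 3 distinct, len 4
[s, d, k, d, d] 3 distinct, len 5
[d, k, d, d, q] 3 distinct, len 5
[d, d, q, t] 3 distinct, len 4
[d, d, q, t, q] 3 distinct, len 5
[d, d, q, t, q, d] 3 distinct, len 6
[d, d, q, t, q, d, d] 3 distinct, len 7
[q, d, d, s] 3 distinct, len 4
[d, d, s, k] 3 distinct, len 4
Longest length with ≤3 distinct: 7.

7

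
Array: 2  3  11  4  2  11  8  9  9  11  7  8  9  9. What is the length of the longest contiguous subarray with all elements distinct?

5

add 2: [2] len 1
add 3: [2, 3] len 2
add 11: [2, 3, 11] len 3
add 4: [2, 3, 11, 4] len 4
add 2 (repeat 2, move left end past it): [3, 11, 4, 2] len 4
add 11 (repeat 11, move left end past it): [4, 2, 11] len 3
add 8: [4, 2, 11, 8] len 4
add 9: [4, 2, 11, 8, 9] len 5
add 9 (repeat 9, move left end past it): [9] len 1
add 11: [9, 11] len 2
add 7: [9, 11, 7] len 3
add 8: [9, 11, 7, 8] len 4
add 9 (repeat 9, move left end past it): [11, 7, 8, 9] len 4
add 9 (repeat 9, move left end past it): [9] len 1
Longest all-distinct length: 5.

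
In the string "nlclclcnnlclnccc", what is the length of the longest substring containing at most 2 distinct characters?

6

add n: window [n] (1 distinct), len 1
add l: window [n, l] (2 distinct), len 2
add c: window [l, c] (2 distinct), len 2
add l: window [l, c, l] (2 distinct), len 3
add c: window [l, c, l, c] (2 distinct), len 4
add l: window [l, c, l, c, l] (2 distinct), len 5
add c: window [l, c, l, c, l, c] (2 distinct), len 6
add n: window [c, n] (2 distinct), len 2
add n: window [c, n, n] (2 distinct), len 3
add l: window [n, n, l] (2 distinct), len 3
add c: window [l, c] (2 distinct), len 2
add l: window [l, c, l] (2 distinct), len 3
add n: window [l, n] (2 distinct), len 2
add c: window [n, c] (2 distinct), len 2
add c: window [n, c, c] (2 distinct), len 3
add c: window [n, c, c, c] (2 distinct), len 4
Longest length with ≤2 distinct: 6.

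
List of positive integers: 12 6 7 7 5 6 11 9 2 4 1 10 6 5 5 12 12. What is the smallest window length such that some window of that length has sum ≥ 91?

Extend right; whenever the sum reaches 91, record the length and shrink from the left:
add 12: running sum 12 < 91
add 6: running sum 18 < 91
add 7: running sum 25 < 91
add 7: running sum 32 < 91
add 5: running sum 37 < 91
add 6: running sum 43 < 91
add 11: running sum 54 < 91
add 9: running sum 63 < 91
add 2: running sum 65 < 91
add 4: running sum 69 < 91
add 1: running sum 70 < 91
add 10: running sum 80 < 91
add 6: running sum 86 < 91
end 13: [12, 6, 7, 7, 5, 6, 11, 9, 2, 4, 1, 10, 6, 5] sum 91, len 14
end 14: [12, 6, 7, 7, 5, 6, 11, 9, 2, 4, 1, 10, 6, 5, 5] sum 96, len 15
end 15: [6, 7, 7, 5, 6, 11, 9, 2, 4, 1, 10, 6, 5, 5, 12] sum 96, len 15
end 16: [7, 5, 6, 11, 9, 2, 4, 1, 10, 6, 5, 5, 12, 12] sum 95, len 14
Shortest qualifying length: 14.

14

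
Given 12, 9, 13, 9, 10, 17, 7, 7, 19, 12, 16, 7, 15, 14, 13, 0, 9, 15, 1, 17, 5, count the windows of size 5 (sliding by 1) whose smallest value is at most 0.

5

(12, 9, 13, 9, 10) → min 9
(9, 13, 9, 10, 17) → min 9
(13, 9, 10, 17, 7) → min 7
(9, 10, 17, 7, 7) → min 7
(10, 17, 7, 7, 19) → min 7
(17, 7, 7, 19, 12) → min 7
(7, 7, 19, 12, 16) → min 7
(7, 19, 12, 16, 7) → min 7
(19, 12, 16, 7, 15) → min 7
(12, 16, 7, 15, 14) → min 7
(16, 7, 15, 14, 13) → min 7
(7, 15, 14, 13, 0) → min 0  ≤ 0 ✓
(15, 14, 13, 0, 9) → min 0  ≤ 0 ✓
(14, 13, 0, 9, 15) → min 0  ≤ 0 ✓
(13, 0, 9, 15, 1) → min 0  ≤ 0 ✓
(0, 9, 15, 1, 17) → min 0  ≤ 0 ✓
(9, 15, 1, 17, 5) → min 1
5 windows satisfy the condition.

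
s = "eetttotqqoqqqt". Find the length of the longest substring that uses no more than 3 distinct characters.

Extend right; when distinct count exceeds 3, shrink from the left:
add e: window [e] (1 distinct), len 1
add e: window [e, e] (1 distinct), len 2
add t: window [e, e, t] (2 distinct), len 3
add t: window [e, e, t, t] (2 distinct), len 4
add t: window [e, e, t, t, t] (2 distinct), len 5
add o: window [e, e, t, t, t, o] (3 distinct), len 6
add t: window [e, e, t, t, t, o, t] (3 distinct), len 7
add q: window [t, t, t, o, t, q] (3 distinct), len 6
add q: window [t, t, t, o, t, q, q] (3 distinct), len 7
add o: window [t, t, t, o, t, q, q, o] (3 distinct), len 8
add q: window [t, t, t, o, t, q, q, o, q] (3 distinct), len 9
add q: window [t, t, t, o, t, q, q, o, q, q] (3 distinct), len 10
add q: window [t, t, t, o, t, q, q, o, q, q, q] (3 distinct), len 11
add t: window [t, t, t, o, t, q, q, o, q, q, q, t] (3 distinct), len 12
Longest length with ≤3 distinct: 12.

12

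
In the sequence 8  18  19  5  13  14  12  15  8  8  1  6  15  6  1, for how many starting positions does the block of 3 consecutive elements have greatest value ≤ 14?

4

[8, 18, 19] → max 19
[18, 19, 5] → max 19
[19, 5, 13] → max 19
[5, 13, 14] → max 14  ≤ 14 ✓
[13, 14, 12] → max 14  ≤ 14 ✓
[14, 12, 15] → max 15
[12, 15, 8] → max 15
[15, 8, 8] → max 15
[8, 8, 1] → max 8  ≤ 14 ✓
[8, 1, 6] → max 8  ≤ 14 ✓
[1, 6, 15] → max 15
[6, 15, 6] → max 15
[15, 6, 1] → max 15
4 windows satisfy the condition.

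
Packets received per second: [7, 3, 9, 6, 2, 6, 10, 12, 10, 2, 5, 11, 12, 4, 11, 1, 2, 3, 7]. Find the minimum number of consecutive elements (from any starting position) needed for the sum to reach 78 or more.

add 7: running sum 7 < 78
add 3: running sum 10 < 78
add 9: running sum 19 < 78
add 6: running sum 25 < 78
add 2: running sum 27 < 78
add 6: running sum 33 < 78
add 10: running sum 43 < 78
add 12: running sum 55 < 78
add 10: running sum 65 < 78
add 2: running sum 67 < 78
add 5: running sum 72 < 78
end 11: [7, 3, 9, 6, 2, 6, 10, 12, 10, 2, 5, 11] sum 83, len 12
end 12: [9, 6, 2, 6, 10, 12, 10, 2, 5, 11, 12] sum 85, len 11
end 13: [6, 2, 6, 10, 12, 10, 2, 5, 11, 12, 4] sum 80, len 11
end 14: [6, 10, 12, 10, 2, 5, 11, 12, 4, 11] sum 83, len 10
end 15: [10, 12, 10, 2, 5, 11, 12, 4, 11, 1] sum 78, len 10
end 16: [10, 12, 10, 2, 5, 11, 12, 4, 11, 1, 2] sum 80, len 11
end 17: [10, 12, 10, 2, 5, 11, 12, 4, 11, 1, 2, 3] sum 83, len 12
end 18: [12, 10, 2, 5, 11, 12, 4, 11, 1, 2, 3, 7] sum 80, len 12
Shortest qualifying length: 10.

10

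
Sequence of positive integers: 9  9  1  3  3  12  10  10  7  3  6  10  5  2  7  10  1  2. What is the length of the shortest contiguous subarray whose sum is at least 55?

7

add 9: running sum 9 < 55
add 9: running sum 18 < 55
add 1: running sum 19 < 55
add 3: running sum 22 < 55
add 3: running sum 25 < 55
add 12: running sum 37 < 55
add 10: running sum 47 < 55
add 10: shortest ending here [9, 9, 1, 3, 3, 12, 10, 10] sum 57, len 8
add 7: shortest ending here [9, 1, 3, 3, 12, 10, 10, 7] sum 55, len 8
add 3: shortest ending here [9, 1, 3, 3, 12, 10, 10, 7, 3] sum 58, len 9
add 6: shortest ending here [1, 3, 3, 12, 10, 10, 7, 3, 6] sum 55, len 9
add 10: shortest ending here [12, 10, 10, 7, 3, 6, 10] sum 58, len 7
add 5: shortest ending here [12, 10, 10, 7, 3, 6, 10, 5] sum 63, len 8
add 2: shortest ending here [12, 10, 10, 7, 3, 6, 10, 5, 2] sum 65, len 9
add 7: shortest ending here [10, 10, 7, 3, 6, 10, 5, 2, 7] sum 60, len 9
add 10: shortest ending here [10, 7, 3, 6, 10, 5, 2, 7, 10] sum 60, len 9
add 1: shortest ending here [10, 7, 3, 6, 10, 5, 2, 7, 10, 1] sum 61, len 10
add 2: shortest ending here [10, 7, 3, 6, 10, 5, 2, 7, 10, 1, 2] sum 63, len 11
Shortest qualifying length: 7.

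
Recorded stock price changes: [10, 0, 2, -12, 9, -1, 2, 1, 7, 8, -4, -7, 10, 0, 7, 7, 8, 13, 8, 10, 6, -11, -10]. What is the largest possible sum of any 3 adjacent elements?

(10, 0, 2) → sum 12
(0, 2, -12) → sum -10
(2, -12, 9) → sum -1
(-12, 9, -1) → sum -4
(9, -1, 2) → sum 10
(-1, 2, 1) → sum 2
(2, 1, 7) → sum 10
(1, 7, 8) → sum 16
(7, 8, -4) → sum 11
(8, -4, -7) → sum -3
(-4, -7, 10) → sum -1
(-7, 10, 0) → sum 3
(10, 0, 7) → sum 17
(0, 7, 7) → sum 14
(7, 7, 8) → sum 22
(7, 8, 13) → sum 28
(8, 13, 8) → sum 29
(13, 8, 10) → sum 31
(8, 10, 6) → sum 24
(10, 6, -11) → sum 5
(6, -11, -10) → sum -15
Largest of these is 31.

31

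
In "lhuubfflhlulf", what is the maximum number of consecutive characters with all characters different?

add l: [l] len 1
add h: [l, h] len 2
add u: [l, h, u] len 3
add u (repeat u, move left end past it): [u] len 1
add b: [u, b] len 2
add f: [u, b, f] len 3
add f (repeat f, move left end past it): [f] len 1
add l: [f, l] len 2
add h: [f, l, h] len 3
add l (repeat l, move left end past it): [h, l] len 2
add u: [h, l, u] len 3
add l (repeat l, move left end past it): [u, l] len 2
add f: [u, l, f] len 3
Longest all-distinct length: 3.

3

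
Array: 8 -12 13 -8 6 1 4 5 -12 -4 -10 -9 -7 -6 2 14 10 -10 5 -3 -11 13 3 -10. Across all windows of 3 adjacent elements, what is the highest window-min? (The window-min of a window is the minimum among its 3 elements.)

2

Each size-3 window and its min:
[8, -12, 13] → min -12
[-12, 13, -8] → min -12
[13, -8, 6] → min -8
[-8, 6, 1] → min -8
[6, 1, 4] → min 1
[1, 4, 5] → min 1
[4, 5, -12] → min -12
[5, -12, -4] → min -12
[-12, -4, -10] → min -12
[-4, -10, -9] → min -10
[-10, -9, -7] → min -10
[-9, -7, -6] → min -9
[-7, -6, 2] → min -7
[-6, 2, 14] → min -6
[2, 14, 10] → min 2
[14, 10, -10] → min -10
[10, -10, 5] → min -10
[-10, 5, -3] → min -10
[5, -3, -11] → min -11
[-3, -11, 13] → min -11
[-11, 13, 3] → min -11
[13, 3, -10] → min -10
Highest of these is 2.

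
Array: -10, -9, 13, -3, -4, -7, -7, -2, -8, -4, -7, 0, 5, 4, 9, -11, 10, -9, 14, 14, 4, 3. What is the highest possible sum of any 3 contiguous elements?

[-10, -9, 13] → sum -6
[-9, 13, -3] → sum 1
[13, -3, -4] → sum 6
[-3, -4, -7] → sum -14
[-4, -7, -7] → sum -18
[-7, -7, -2] → sum -16
[-7, -2, -8] → sum -17
[-2, -8, -4] → sum -14
[-8, -4, -7] → sum -19
[-4, -7, 0] → sum -11
[-7, 0, 5] → sum -2
[0, 5, 4] → sum 9
[5, 4, 9] → sum 18
[4, 9, -11] → sum 2
[9, -11, 10] → sum 8
[-11, 10, -9] → sum -10
[10, -9, 14] → sum 15
[-9, 14, 14] → sum 19
[14, 14, 4] → sum 32
[14, 4, 3] → sum 21
Highest of these is 32.

32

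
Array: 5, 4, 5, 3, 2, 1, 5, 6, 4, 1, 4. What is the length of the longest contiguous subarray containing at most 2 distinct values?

Extend right; when distinct count exceeds 2, shrink from the left:
add 5: window [5] (1 distinct), len 1
add 4: window [5, 4] (2 distinct), len 2
add 5: window [5, 4, 5] (2 distinct), len 3
add 3: window [5, 3] (2 distinct), len 2
add 2: window [3, 2] (2 distinct), len 2
add 1: window [2, 1] (2 distinct), len 2
add 5: window [1, 5] (2 distinct), len 2
add 6: window [5, 6] (2 distinct), len 2
add 4: window [6, 4] (2 distinct), len 2
add 1: window [4, 1] (2 distinct), len 2
add 4: window [4, 1, 4] (2 distinct), len 3
Longest length with ≤2 distinct: 3.

3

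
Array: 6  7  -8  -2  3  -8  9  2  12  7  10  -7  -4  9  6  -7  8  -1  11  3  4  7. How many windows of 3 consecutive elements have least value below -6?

12

6 7 -8 → min -8  < -6 ✓
7 -8 -2 → min -8  < -6 ✓
-8 -2 3 → min -8  < -6 ✓
-2 3 -8 → min -8  < -6 ✓
3 -8 9 → min -8  < -6 ✓
-8 9 2 → min -8  < -6 ✓
9 2 12 → min 2
2 12 7 → min 2
12 7 10 → min 7
7 10 -7 → min -7  < -6 ✓
10 -7 -4 → min -7  < -6 ✓
-7 -4 9 → min -7  < -6 ✓
-4 9 6 → min -4
9 6 -7 → min -7  < -6 ✓
6 -7 8 → min -7  < -6 ✓
-7 8 -1 → min -7  < -6 ✓
8 -1 11 → min -1
-1 11 3 → min -1
11 3 4 → min 3
3 4 7 → min 3
12 windows satisfy the condition.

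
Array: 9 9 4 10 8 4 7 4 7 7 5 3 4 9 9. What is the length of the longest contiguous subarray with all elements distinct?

[9] len 1
[9] len 1
[9, 4] len 2
[9, 4, 10] len 3
[9, 4, 10, 8] len 4
[10, 8, 4] len 3
[10, 8, 4, 7] len 4
[7, 4] len 2
[4, 7] len 2
[7] len 1
[7, 5] len 2
[7, 5, 3] len 3
[7, 5, 3, 4] len 4
[7, 5, 3, 4, 9] len 5
[9] len 1
Longest all-distinct length: 5.

5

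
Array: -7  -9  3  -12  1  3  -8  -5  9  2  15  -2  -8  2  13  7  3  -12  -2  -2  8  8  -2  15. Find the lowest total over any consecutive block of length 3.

Window sums for each of the 22 positions:
-7 -9 3 → sum -13
-9 3 -12 → sum -18
3 -12 1 → sum -8
-12 1 3 → sum -8
1 3 -8 → sum -4
3 -8 -5 → sum -10
-8 -5 9 → sum -4
-5 9 2 → sum 6
9 2 15 → sum 26
2 15 -2 → sum 15
15 -2 -8 → sum 5
-2 -8 2 → sum -8
-8 2 13 → sum 7
2 13 7 → sum 22
13 7 3 → sum 23
7 3 -12 → sum -2
3 -12 -2 → sum -11
-12 -2 -2 → sum -16
-2 -2 8 → sum 4
-2 8 8 → sum 14
8 8 -2 → sum 14
8 -2 15 → sum 21
Lowest of these is -18.

-18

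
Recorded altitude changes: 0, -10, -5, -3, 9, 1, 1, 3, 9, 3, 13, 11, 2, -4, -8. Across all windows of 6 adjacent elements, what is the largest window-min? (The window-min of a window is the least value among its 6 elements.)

Window mins for each of the 10 positions:
0 -10 -5 -3 9 1 → min -10
-10 -5 -3 9 1 1 → min -10
-5 -3 9 1 1 3 → min -5
-3 9 1 1 3 9 → min -3
9 1 1 3 9 3 → min 1
1 1 3 9 3 13 → min 1
1 3 9 3 13 11 → min 1
3 9 3 13 11 2 → min 2
9 3 13 11 2 -4 → min -4
3 13 11 2 -4 -8 → min -8
Largest of these is 2.

2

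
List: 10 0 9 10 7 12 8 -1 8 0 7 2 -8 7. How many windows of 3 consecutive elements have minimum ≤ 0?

9

10 0 9 → min 0  ≤ 0 ✓
0 9 10 → min 0  ≤ 0 ✓
9 10 7 → min 7
10 7 12 → min 7
7 12 8 → min 7
12 8 -1 → min -1  ≤ 0 ✓
8 -1 8 → min -1  ≤ 0 ✓
-1 8 0 → min -1  ≤ 0 ✓
8 0 7 → min 0  ≤ 0 ✓
0 7 2 → min 0  ≤ 0 ✓
7 2 -8 → min -8  ≤ 0 ✓
2 -8 7 → min -8  ≤ 0 ✓
9 windows satisfy the condition.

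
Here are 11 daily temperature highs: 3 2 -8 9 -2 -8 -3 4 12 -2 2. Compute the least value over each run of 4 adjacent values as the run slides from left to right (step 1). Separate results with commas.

-8, -8, -8, -8, -8, -8, -3, -2

[3, 2, -8, 9] → min -8
[2, -8, 9, -2] → min -8
[-8, 9, -2, -8] → min -8
[9, -2, -8, -3] → min -8
[-2, -8, -3, 4] → min -8
[-8, -3, 4, 12] → min -8
[-3, 4, 12, -2] → min -3
[4, 12, -2, 2] → min -2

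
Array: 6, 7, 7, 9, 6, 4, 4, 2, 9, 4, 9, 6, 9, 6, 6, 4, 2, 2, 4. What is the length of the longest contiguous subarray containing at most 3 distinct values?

[6] 1 distinct, len 1
[6, 7] 2 distinct, len 2
[6, 7, 7] 2 distinct, len 3
[6, 7, 7, 9] 3 distinct, len 4
[6, 7, 7, 9, 6] 3 distinct, len 5
[9, 6, 4] 3 distinct, len 3
[9, 6, 4, 4] 3 distinct, len 4
[6, 4, 4, 2] 3 distinct, len 4
[4, 4, 2, 9] 3 distinct, len 4
[4, 4, 2, 9, 4] 3 distinct, len 5
[4, 4, 2, 9, 4, 9] 3 distinct, len 6
[9, 4, 9, 6] 3 distinct, len 4
[9, 4, 9, 6, 9] 3 distinct, len 5
[9, 4, 9, 6, 9, 6] 3 distinct, len 6
[9, 4, 9, 6, 9, 6, 6] 3 distinct, len 7
[9, 4, 9, 6, 9, 6, 6, 4] 3 distinct, len 8
[6, 6, 4, 2] 3 distinct, len 4
[6, 6, 4, 2, 2] 3 distinct, len 5
[6, 6, 4, 2, 2, 4] 3 distinct, len 6
Longest length with ≤3 distinct: 8.

8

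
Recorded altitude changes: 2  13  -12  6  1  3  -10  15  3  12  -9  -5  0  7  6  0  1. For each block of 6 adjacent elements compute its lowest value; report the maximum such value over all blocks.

-5

2 13 -12 6 1 3 → min -12
13 -12 6 1 3 -10 → min -12
-12 6 1 3 -10 15 → min -12
6 1 3 -10 15 3 → min -10
1 3 -10 15 3 12 → min -10
3 -10 15 3 12 -9 → min -10
-10 15 3 12 -9 -5 → min -10
15 3 12 -9 -5 0 → min -9
3 12 -9 -5 0 7 → min -9
12 -9 -5 0 7 6 → min -9
-9 -5 0 7 6 0 → min -9
-5 0 7 6 0 1 → min -5
Maximum of these is -5.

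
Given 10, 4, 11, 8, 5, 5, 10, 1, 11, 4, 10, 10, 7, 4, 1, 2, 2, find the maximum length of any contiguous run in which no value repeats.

5

add 10: [10] len 1
add 4: [10, 4] len 2
add 11: [10, 4, 11] len 3
add 8: [10, 4, 11, 8] len 4
add 5: [10, 4, 11, 8, 5] len 5
add 5 (repeat 5, move left end past it): [5] len 1
add 10: [5, 10] len 2
add 1: [5, 10, 1] len 3
add 11: [5, 10, 1, 11] len 4
add 4: [5, 10, 1, 11, 4] len 5
add 10 (repeat 10, move left end past it): [1, 11, 4, 10] len 4
add 10 (repeat 10, move left end past it): [10] len 1
add 7: [10, 7] len 2
add 4: [10, 7, 4] len 3
add 1: [10, 7, 4, 1] len 4
add 2: [10, 7, 4, 1, 2] len 5
add 2 (repeat 2, move left end past it): [2] len 1
Longest all-distinct length: 5.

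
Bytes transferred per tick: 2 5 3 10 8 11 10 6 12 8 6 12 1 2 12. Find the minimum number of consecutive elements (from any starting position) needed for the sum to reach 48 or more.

6

add 2: running sum 2 < 48
add 5: running sum 7 < 48
add 3: running sum 10 < 48
add 10: running sum 20 < 48
add 8: running sum 28 < 48
add 11: running sum 39 < 48
add 10: shortest ending here [2, 5, 3, 10, 8, 11, 10] sum 49, len 7
add 6: shortest ending here [3, 10, 8, 11, 10, 6] sum 48, len 6
add 12: shortest ending here [10, 8, 11, 10, 6, 12] sum 57, len 6
add 8: shortest ending here [8, 11, 10, 6, 12, 8] sum 55, len 6
add 6: shortest ending here [11, 10, 6, 12, 8, 6] sum 53, len 6
add 12: shortest ending here [10, 6, 12, 8, 6, 12] sum 54, len 6
add 1: shortest ending here [10, 6, 12, 8, 6, 12, 1] sum 55, len 7
add 2: shortest ending here [10, 6, 12, 8, 6, 12, 1, 2] sum 57, len 8
add 12: shortest ending here [12, 8, 6, 12, 1, 2, 12] sum 53, len 7
Shortest qualifying length: 6.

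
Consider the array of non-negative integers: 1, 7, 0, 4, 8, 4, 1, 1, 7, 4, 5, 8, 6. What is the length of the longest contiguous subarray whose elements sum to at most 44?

add 1: [1] sum 1, len 1
add 7: [1, 7] sum 8, len 2
add 0: [1, 7, 0] sum 8, len 3
add 4: [1, 7, 0, 4] sum 12, len 4
add 8: [1, 7, 0, 4, 8] sum 20, len 5
add 4: [1, 7, 0, 4, 8, 4] sum 24, len 6
add 1: [1, 7, 0, 4, 8, 4, 1] sum 25, len 7
add 1: [1, 7, 0, 4, 8, 4, 1, 1] sum 26, len 8
add 7: [1, 7, 0, 4, 8, 4, 1, 1, 7] sum 33, len 9
add 4: [1, 7, 0, 4, 8, 4, 1, 1, 7, 4] sum 37, len 10
add 5: [1, 7, 0, 4, 8, 4, 1, 1, 7, 4, 5] sum 42, len 11
add 8: [0, 4, 8, 4, 1, 1, 7, 4, 5, 8] sum 42, len 10
add 6: [8, 4, 1, 1, 7, 4, 5, 8, 6] sum 44, len 9
Longest length seen: 11.

11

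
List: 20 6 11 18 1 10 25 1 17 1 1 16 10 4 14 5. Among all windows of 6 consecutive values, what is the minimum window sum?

46

Each size-6 window and its sum:
20 6 11 18 1 10 → sum 66
6 11 18 1 10 25 → sum 71
11 18 1 10 25 1 → sum 66
18 1 10 25 1 17 → sum 72
1 10 25 1 17 1 → sum 55
10 25 1 17 1 1 → sum 55
25 1 17 1 1 16 → sum 61
1 17 1 1 16 10 → sum 46
17 1 1 16 10 4 → sum 49
1 1 16 10 4 14 → sum 46
1 16 10 4 14 5 → sum 50
Minimum of these is 46.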